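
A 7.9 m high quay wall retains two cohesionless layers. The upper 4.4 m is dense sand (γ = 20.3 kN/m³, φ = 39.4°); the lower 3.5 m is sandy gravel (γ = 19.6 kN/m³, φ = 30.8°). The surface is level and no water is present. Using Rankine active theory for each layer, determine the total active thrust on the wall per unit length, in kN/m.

K_a1 = tan²(45°−39.4°/2) = 0.2234; K_a2 = tan²(45°−30.8°/2) = 0.3227.
Layer 1: σ at base = K_a1 γ₁ h₁ = 19.96 kPa; P₁ = ½×19.96×4.4 = 43.91.
Layer 2: σ_v at top = γ₁h₁ = 89.32; σ_h top = K_a2×89.32 = 28.82; σ_h base = K_a2×(89.32+19.6×3.5) = 50.96.
P₂ = ½(28.82+50.96)×3.5 = 139.6. Total P_a = 43.91+139.6 = 183.5 kN/m.

184 kN/m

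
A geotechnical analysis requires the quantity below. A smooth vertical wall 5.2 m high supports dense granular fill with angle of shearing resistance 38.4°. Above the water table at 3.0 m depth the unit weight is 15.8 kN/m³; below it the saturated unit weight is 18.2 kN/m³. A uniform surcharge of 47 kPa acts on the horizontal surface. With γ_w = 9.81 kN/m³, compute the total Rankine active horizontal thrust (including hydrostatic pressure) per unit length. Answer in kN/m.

127 kN/m

K_a = tan²(45° − φ/2) = 0.2337.
γ' = 18.2 − 9.81 = 8.390 kN/m³. h₂ = H − d_w = 2.2 m.
σ'_h: at surface K_a·q = 10.98; at WT K_a(q+γd_w) = 22.06; at base K_a(q+γd_w+γ'h₂) = 26.37 kPa.
P₁ = ½(10.98+22.06)×3.0 = 49.57; P₂ = ½(22.06+26.37)×2.2 = 53.28; P_w = ½γ_w h₂² = 23.74.
Total = 49.57+53.28+23.74 = 126.6 kN/m.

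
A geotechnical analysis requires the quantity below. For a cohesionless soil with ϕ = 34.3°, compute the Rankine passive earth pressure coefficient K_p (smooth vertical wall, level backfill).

K_p = (1 + sin φ)/(1 − sin φ) = tan²(45° + 34.3°/2) = 3.582.

3.58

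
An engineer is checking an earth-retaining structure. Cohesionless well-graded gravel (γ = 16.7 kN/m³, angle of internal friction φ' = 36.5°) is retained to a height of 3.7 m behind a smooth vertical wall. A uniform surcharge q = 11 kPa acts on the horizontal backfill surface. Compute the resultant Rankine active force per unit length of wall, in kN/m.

K_a = tan²(45° − φ/2) = 0.2541.
Soil triangle: ½ K_a γ H² = 0.5×0.2541×16.7×3.7² = 29.04 kN/m.
Surcharge rectangle: K_a q H = 0.2541×11×3.7 = 10.34 kN/m.
Total = 29.04 + 10.34 = 39.38 kN/m.

39.4 kN/m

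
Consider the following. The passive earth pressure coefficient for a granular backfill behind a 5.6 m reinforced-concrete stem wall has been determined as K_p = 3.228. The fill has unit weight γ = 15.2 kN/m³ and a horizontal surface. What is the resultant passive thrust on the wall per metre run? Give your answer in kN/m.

P = ½ K_p γ H² = 0.5 × 3.228 × 15.2 × 5.6² = 769.3 kN/m.

769 kN/m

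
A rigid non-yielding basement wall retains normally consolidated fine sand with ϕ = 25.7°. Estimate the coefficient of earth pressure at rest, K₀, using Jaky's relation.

0.566

K₀ = 1 − sin φ' = 1 − sin 25.7° = 0.5663.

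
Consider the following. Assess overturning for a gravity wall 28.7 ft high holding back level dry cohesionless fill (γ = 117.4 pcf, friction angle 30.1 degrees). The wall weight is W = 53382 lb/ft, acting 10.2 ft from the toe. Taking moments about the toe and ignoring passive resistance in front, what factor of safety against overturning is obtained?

3.55

K_a = tan²(45° − 30.1°/2) = 0.3320.
P_a = ½K_aγH² = 0.5×0.3320×117.4×28.7² = 16050 lb/ft, acting at H/3 = 9.567 ft above the base.
Overturning moment M_o = P_a × H/3 = 16050 × 9.567 = 153600.
Resisting moment M_r = W × 10.2 = 53382 × 10.2 = 544500.
FS_overturning = M_r/M_o = 544500/153600 = 3.546.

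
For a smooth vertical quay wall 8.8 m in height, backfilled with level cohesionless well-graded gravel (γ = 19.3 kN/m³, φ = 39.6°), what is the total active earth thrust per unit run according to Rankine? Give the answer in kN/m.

K_a = tan²(45° − φ/2) = 0.2214.
P_a = ½ K_a γ H² = 0.5 × 0.2214 × 19.3 × 8.8² = 165.5 kN/m.

165 kN/m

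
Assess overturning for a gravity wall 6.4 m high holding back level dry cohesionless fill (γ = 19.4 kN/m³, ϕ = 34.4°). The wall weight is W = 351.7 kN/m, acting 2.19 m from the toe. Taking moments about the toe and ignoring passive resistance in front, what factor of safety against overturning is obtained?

3.27

K_a = tan²(45° − 34.4°/2) = 0.2780.
P_a = ½K_aγH² = 0.5×0.2780×19.4×6.4² = 110.4 kN/m, acting at H/3 = 2.133 m above the base.
Overturning moment M_o = P_a × H/3 = 110.4 × 2.133 = 235.6.
Resisting moment M_r = W × 2.19 = 351.7 × 2.19 = 770.2.
FS_overturning = M_r/M_o = 770.2/235.6 = 3.269.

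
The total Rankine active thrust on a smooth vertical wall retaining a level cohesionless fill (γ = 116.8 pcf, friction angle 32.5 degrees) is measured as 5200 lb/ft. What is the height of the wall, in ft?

K_a = 0.3010. P_a = ½ K_a γ H² ⇒ H = √(2P_a/(K_a γ)).
H = √(2×5200/(0.3010×116.8)) = 17.20 ft.

17.2 ft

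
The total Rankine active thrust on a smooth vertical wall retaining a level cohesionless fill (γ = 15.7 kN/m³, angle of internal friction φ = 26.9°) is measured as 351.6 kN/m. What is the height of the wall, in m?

K_a = 0.3770. P_a = ½ K_a γ H² ⇒ H = √(2P_a/(K_a γ)).
H = √(2×351.6/(0.3770×15.7)) = 10.90 m.

10.9 m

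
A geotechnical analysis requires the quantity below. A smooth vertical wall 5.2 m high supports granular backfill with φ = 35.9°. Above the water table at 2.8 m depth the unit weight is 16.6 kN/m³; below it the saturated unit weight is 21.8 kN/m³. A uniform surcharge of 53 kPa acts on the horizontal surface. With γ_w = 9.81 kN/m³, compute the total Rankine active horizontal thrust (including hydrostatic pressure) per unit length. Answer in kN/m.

K_a = tan²(45° − φ/2) = 0.2607.
γ' = 21.8 − 9.81 = 11.99 kN/m³. h₂ = H − d_w = 2.4 m.
σ'_h: at surface K_a·q = 13.82; at WT K_a(q+γd_w) = 25.94; at base K_a(q+γd_w+γ'h₂) = 33.44 kPa.
P₁ = ½(13.82+25.94)×2.8 = 55.66; P₂ = ½(25.94+33.44)×2.4 = 71.26; P_w = ½γ_w h₂² = 28.25.
Total = 55.66+71.26+28.25 = 155.2 kN/m.

155 kN/m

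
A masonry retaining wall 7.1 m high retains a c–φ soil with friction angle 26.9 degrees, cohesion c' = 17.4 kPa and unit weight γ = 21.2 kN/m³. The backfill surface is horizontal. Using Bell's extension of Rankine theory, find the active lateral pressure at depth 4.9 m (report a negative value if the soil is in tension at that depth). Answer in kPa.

17.8 kPa

K_a = (1 − sin φ)/(1 + sin φ) = 0.3770.
σ_a = K_a γ z − 2c√K_a = 0.3770×21.2×4.9 − 2×17.4×0.6140 = 17.80 kPa.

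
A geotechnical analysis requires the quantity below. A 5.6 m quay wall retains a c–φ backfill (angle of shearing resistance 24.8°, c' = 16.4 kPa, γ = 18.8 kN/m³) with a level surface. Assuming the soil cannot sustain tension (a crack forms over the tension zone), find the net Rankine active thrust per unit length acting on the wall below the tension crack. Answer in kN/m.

K_a = 0.4090; √K_a = 0.6395.
Tension-crack depth z_c = 2c/(γ√K_a) = 2×16.4/(18.8×0.6395) = 2.728 m.
σ_a at base = K_a γ H − 2c√K_a = 0.4090×18.8×5.6 − 2×16.4×0.6395 = 22.08 kPa.
P_a = ½ × 22.08 × (H − z_c) = 0.5×22.08×2.872 = 31.71 kN/m.

31.7 kN/m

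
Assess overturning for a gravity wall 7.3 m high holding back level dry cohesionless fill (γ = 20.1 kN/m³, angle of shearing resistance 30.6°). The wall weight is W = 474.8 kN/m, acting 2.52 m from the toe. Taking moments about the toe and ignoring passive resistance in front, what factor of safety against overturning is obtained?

K_a = tan²(45° − 30.6°/2) = 0.3253.
P_a = ½K_aγH² = 0.5×0.3253×20.1×7.3² = 174.2 kN/m, acting at H/3 = 2.433 m above the base.
Overturning moment M_o = P_a × H/3 = 174.2 × 2.433 = 424.0.
Resisting moment M_r = W × 2.52 = 474.8 × 2.52 = 1196.
FS_overturning = M_r/M_o = 1196/424.0 = 2.822.

2.82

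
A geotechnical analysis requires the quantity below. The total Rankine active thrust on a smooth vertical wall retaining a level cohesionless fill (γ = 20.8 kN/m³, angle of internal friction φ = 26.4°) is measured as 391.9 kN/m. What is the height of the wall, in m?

9.90 m

K_a = 0.3844. P_a = ½ K_a γ H² ⇒ H = √(2P_a/(K_a γ)).
H = √(2×391.9/(0.3844×20.8)) = 9.901 m.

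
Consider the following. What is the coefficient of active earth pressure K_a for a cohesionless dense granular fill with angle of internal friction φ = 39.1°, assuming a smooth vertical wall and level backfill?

0.226

K_a = (1 − sin φ)/(1 + sin φ) = (1 − sin 39.1°)/(1 + sin 39.1°) = 0.2265.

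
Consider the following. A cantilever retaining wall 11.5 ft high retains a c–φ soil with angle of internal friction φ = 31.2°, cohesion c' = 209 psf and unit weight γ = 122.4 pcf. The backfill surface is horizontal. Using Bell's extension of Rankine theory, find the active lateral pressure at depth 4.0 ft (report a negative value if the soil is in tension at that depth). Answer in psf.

-80.1 psf

K_a = (1 − sin φ)/(1 + sin φ) = 0.3175.
σ_a = K_a γ z − 2c√K_a = 0.3175×122.4×4.0 − 2×209×0.5635 = -80.08 psf.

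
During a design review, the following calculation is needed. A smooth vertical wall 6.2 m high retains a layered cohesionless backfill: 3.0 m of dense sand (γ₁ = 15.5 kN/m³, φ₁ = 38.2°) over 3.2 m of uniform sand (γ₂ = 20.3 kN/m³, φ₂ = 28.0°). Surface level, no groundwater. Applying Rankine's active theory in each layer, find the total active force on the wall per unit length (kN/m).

108 kN/m

K_a1 = tan²(45°−38.2°/2) = 0.2358; K_a2 = tan²(45°−28.0°/2) = 0.3610.
Layer 1: σ at base = K_a1 γ₁ h₁ = 10.96 kPa; P₁ = ½×10.96×3.0 = 16.45.
Layer 2: σ_v at top = γ₁h₁ = 46.50; σ_h top = K_a2×46.50 = 16.79; σ_h base = K_a2×(46.50+20.3×3.2) = 40.24.
P₂ = ½(16.79+40.24)×3.2 = 91.25. Total P_a = 16.45+91.25 = 107.7 kN/m.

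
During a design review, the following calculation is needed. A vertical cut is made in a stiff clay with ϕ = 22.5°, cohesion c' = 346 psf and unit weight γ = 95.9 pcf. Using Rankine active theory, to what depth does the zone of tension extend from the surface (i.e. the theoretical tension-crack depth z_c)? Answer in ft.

K_a = tan²(45° − 22.5°/2) = 0.4465; √K_a = 0.6682.
The active pressure is zero where K_a γ z = 2c√K_a, so z_c = 2c/(γ√K_a) = 2×346/(95.9×0.6682) = 10.80 ft.

10.8 ft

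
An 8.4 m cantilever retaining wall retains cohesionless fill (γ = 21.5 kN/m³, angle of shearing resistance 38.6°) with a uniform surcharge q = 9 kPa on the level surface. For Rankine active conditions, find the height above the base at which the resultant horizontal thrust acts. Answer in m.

K_a = 0.2316.
Triangular part P₁ = ½K_aγH² = 175.7 at H/3 = 2.800 m; rectangular part P₂ = K_a q H = 17.51 at H/2 = 4.200 m.
ȳ = (P₁·2.800 + P₂·4.200)/(P₁+P₂) = 2.927 m.

2.93 m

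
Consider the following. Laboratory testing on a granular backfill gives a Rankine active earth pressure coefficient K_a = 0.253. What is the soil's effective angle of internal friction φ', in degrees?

K_a = tan²(45° − φ/2) ⇒ 45° − φ/2 = arctan(√0.253) = 26.70°.
φ = 2(45° − 26.70°) = 36.60°.

36.6°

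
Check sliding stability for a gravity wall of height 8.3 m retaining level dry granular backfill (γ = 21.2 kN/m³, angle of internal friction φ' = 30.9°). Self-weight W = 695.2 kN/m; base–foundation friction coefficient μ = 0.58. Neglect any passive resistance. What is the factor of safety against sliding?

1.72

K_a = tan²(45° − 30.9°/2) = 0.3214.
P_a = ½K_aγH² = 0.5×0.3214×21.2×8.3² = 234.7 kN/m, acting at H/3 = 2.767 m above the base.
FS_sliding = μW / P_a = 0.58×695.2 / 234.7 = 1.718.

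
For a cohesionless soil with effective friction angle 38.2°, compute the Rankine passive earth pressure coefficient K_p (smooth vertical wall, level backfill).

4.24

K_p = (1 + sin φ)/(1 − sin φ) = tan²(45° + 38.2°/2) = 4.241.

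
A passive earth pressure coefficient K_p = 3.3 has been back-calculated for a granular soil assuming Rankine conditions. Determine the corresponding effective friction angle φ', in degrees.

K_p = (1+sin φ)/(1−sin φ) ⇒ sin φ = (K_p − 1)/(K_p + 1) = 0.5349.
φ = arcsin(0.5349) = 32.34°.

32.3°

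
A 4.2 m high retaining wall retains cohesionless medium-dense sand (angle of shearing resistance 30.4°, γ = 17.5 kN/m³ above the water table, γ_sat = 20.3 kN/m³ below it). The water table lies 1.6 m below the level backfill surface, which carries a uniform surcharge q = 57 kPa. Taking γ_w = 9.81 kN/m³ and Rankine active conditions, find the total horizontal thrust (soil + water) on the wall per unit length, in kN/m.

K_a = tan²(45° − φ/2) = 0.3280.
γ' = 20.3 − 9.81 = 10.49 kN/m³. h₂ = H − d_w = 2.6 m.
σ'_h: at surface K_a·q = 18.70; at WT K_a(q+γd_w) = 27.88; at base K_a(q+γd_w+γ'h₂) = 36.82 kPa.
P₁ = ½(18.70+27.88)×1.6 = 37.26; P₂ = ½(27.88+36.82)×2.6 = 84.12; P_w = ½γ_w h₂² = 33.16.
Total = 37.26+84.12+33.16 = 154.5 kN/m.

155 kN/m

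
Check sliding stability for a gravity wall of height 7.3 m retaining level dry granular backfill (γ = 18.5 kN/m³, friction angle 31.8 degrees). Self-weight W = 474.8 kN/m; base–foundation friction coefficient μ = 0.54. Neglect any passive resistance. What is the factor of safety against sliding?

1.68

K_a = tan²(45° − 31.8°/2) = 0.3098.
P_a = ½K_aγH² = 0.5×0.3098×18.5×7.3² = 152.7 kN/m, acting at H/3 = 2.433 m above the base.
FS_sliding = μW / P_a = 0.54×474.8 / 152.7 = 1.679.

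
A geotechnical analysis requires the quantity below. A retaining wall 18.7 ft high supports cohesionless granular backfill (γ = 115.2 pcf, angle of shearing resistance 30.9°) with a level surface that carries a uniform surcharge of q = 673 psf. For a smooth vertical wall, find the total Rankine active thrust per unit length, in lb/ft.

K_a = tan²(45° − φ/2) = 0.3214.
Soil triangle: ½ K_a γ H² = 0.5×0.3214×115.2×18.7² = 6474 lb/ft.
Surcharge rectangle: K_a q H = 0.3214×673×18.7 = 4045 lb/ft.
Total = 6474 + 4045 = 10520 lb/ft.

10500 lb/ft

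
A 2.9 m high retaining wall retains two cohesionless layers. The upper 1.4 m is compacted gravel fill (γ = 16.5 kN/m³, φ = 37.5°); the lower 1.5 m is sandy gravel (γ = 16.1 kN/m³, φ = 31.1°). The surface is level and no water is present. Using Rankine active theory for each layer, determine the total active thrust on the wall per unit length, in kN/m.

20.8 kN/m

K_a1 = tan²(45°−37.5°/2) = 0.2432; K_a2 = tan²(45°−31.1°/2) = 0.3188.
Layer 1: σ at base = K_a1 γ₁ h₁ = 5.618 kPa; P₁ = ½×5.618×1.4 = 3.932.
Layer 2: σ_v at top = γ₁h₁ = 23.10; σ_h top = K_a2×23.10 = 7.364; σ_h base = K_a2×(23.10+16.1×1.5) = 15.06.
P₂ = ½(7.364+15.06)×1.5 = 16.82. Total P_a = 3.932+16.82 = 20.75 kN/m.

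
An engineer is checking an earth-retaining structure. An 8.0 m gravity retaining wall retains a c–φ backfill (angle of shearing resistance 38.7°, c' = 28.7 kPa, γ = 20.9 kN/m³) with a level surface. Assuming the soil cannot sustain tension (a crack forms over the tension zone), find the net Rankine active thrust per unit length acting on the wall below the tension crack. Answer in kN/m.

K_a = 0.2306; √K_a = 0.4802.
Tension-crack depth z_c = 2c/(γ√K_a) = 2×28.7/(20.9×0.4802) = 5.719 m.
σ_a at base = K_a γ H − 2c√K_a = 0.2306×20.9×8.0 − 2×28.7×0.4802 = 10.99 kPa.
P_a = ½ × 10.99 × (H − z_c) = 0.5×10.99×2.281 = 12.53 kN/m.

12.5 kN/m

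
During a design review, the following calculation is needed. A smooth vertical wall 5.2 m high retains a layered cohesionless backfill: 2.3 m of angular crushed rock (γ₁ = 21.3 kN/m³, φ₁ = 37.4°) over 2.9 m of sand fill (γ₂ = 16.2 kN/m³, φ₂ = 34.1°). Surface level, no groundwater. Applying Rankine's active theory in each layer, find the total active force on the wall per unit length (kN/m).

72.9 kN/m

K_a1 = tan²(45°−37.4°/2) = 0.2443; K_a2 = tan²(45°−34.1°/2) = 0.2815.
Layer 1: σ at base = K_a1 γ₁ h₁ = 11.97 kPa; P₁ = ½×11.97×2.3 = 13.76.
Layer 2: σ_v at top = γ₁h₁ = 48.99; σ_h top = K_a2×48.99 = 13.79; σ_h base = K_a2×(48.99+16.2×2.9) = 27.02.
P₂ = ½(13.79+27.02)×2.9 = 59.17. Total P_a = 13.76+59.17 = 72.94 kN/m.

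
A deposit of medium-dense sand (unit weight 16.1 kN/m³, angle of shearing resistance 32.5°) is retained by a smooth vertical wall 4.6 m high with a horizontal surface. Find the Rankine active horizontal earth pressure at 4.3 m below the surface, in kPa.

20.8 kPa

K_a = (1 − sin φ)/(1 + sin φ) = 0.3010.
σ_h = K_a γ z = 0.3010 × 16.1 × 4.3 = 20.84 kPa.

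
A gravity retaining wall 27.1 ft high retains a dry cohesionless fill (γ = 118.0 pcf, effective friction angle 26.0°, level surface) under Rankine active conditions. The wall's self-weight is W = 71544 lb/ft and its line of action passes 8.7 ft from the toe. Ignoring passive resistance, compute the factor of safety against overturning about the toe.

K_a = tan²(45° − 26.0°/2) = 0.3905.
P_a = ½K_aγH² = 0.5×0.3905×118.0×27.1² = 16920 lb/ft, acting at H/3 = 9.033 ft above the base.
Overturning moment M_o = P_a × H/3 = 16920 × 9.033 = 152800.
Resisting moment M_r = W × 8.7 = 71544 × 8.7 = 622400.
FS_overturning = M_r/M_o = 622400/152800 = 4.073.

4.07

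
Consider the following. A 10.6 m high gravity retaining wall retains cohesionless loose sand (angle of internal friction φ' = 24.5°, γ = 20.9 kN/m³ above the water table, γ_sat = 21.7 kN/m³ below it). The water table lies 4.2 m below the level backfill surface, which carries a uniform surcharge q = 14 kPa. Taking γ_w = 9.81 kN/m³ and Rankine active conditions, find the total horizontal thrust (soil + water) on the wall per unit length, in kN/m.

672 kN/m

K_a = tan²(45° − φ/2) = 0.4137.
γ' = 21.7 − 9.81 = 11.89 kN/m³. h₂ = H − d_w = 6.4 m.
σ'_h: at surface K_a·q = 5.792; at WT K_a(q+γd_w) = 42.11; at base K_a(q+γd_w+γ'h₂) = 73.59 kPa.
P₁ = ½(5.792+42.11)×4.2 = 100.6; P₂ = ½(42.11+73.59)×6.4 = 370.3; P_w = ½γ_w h₂² = 200.9.
Total = 100.6+370.3+200.9 = 671.8 kN/m.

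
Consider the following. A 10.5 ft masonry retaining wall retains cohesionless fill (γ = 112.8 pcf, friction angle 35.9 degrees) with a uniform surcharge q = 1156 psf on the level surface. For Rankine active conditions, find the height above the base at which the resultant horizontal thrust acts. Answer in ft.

4.66 ft

K_a = 0.2607.
Triangular part P₁ = ½K_aγH² = 1621 at H/3 = 3.500 ft; rectangular part P₂ = K_a q H = 3165 at H/2 = 5.250 ft.
ȳ = (P₁·3.500 + P₂·5.250)/(P₁+P₂) = 4.657 ft.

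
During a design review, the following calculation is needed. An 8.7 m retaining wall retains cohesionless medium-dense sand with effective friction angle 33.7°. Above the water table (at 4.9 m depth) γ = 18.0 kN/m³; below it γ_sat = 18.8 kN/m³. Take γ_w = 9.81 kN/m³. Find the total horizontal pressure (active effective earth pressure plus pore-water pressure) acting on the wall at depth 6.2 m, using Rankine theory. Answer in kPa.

41.4 kPa

K_a = (1 − sin φ)/(1 + sin φ) = 0.2863.
γ' = 18.8 − 9.81 = 8.990 kN/m³.
Effective vertical stress at 6.2 m: σ'_v = 18.0×4.9 + 8.990×1.30 = 99.89 kPa.
σ'_h = K_a σ'_v = 0.2863 × 99.89 = 28.60 kPa; u = γ_w × 1.30 = 12.75 kPa.
Total σ_h = 28.60 + 12.75 = 41.35 kPa.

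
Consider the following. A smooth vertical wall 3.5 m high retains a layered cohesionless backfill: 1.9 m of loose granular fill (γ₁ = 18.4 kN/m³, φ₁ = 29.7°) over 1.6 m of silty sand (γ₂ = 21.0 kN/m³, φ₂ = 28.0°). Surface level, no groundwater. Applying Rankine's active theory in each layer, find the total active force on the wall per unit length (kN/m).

K_a1 = tan²(45°−29.7°/2) = 0.3374; K_a2 = tan²(45°−28.0°/2) = 0.3610.
Layer 1: σ at base = K_a1 γ₁ h₁ = 11.79 kPa; P₁ = ½×11.79×1.9 = 11.21.
Layer 2: σ_v at top = γ₁h₁ = 34.96; σ_h top = K_a2×34.96 = 12.62; σ_h base = K_a2×(34.96+21.0×1.6) = 24.75.
P₂ = ½(12.62+24.75)×1.6 = 29.90. Total P_a = 11.21+29.90 = 41.10 kN/m.

41.1 kN/m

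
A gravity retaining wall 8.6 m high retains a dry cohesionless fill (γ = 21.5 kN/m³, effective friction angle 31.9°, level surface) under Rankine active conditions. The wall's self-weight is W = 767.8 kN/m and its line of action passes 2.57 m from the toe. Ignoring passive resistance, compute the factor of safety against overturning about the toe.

2.81

K_a = tan²(45° − 31.9°/2) = 0.3085.
P_a = ½K_aγH² = 0.5×0.3085×21.5×8.6² = 245.3 kN/m, acting at H/3 = 2.867 m above the base.
Overturning moment M_o = P_a × H/3 = 245.3 × 2.867 = 703.2.
Resisting moment M_r = W × 2.57 = 767.8 × 2.57 = 1973.
FS_overturning = M_r/M_o = 1973/703.2 = 2.806.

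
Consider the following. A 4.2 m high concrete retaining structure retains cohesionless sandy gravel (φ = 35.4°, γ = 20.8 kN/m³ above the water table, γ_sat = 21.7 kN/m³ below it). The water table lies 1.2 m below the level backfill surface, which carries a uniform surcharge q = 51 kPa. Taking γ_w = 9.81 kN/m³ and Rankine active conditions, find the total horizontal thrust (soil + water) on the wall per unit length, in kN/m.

K_a = tan²(45° − φ/2) = 0.2664.
γ' = 21.7 − 9.81 = 11.89 kN/m³. h₂ = H − d_w = 3.0 m.
σ'_h: at surface K_a·q = 13.59; at WT K_a(q+γd_w) = 20.24; at base K_a(q+γd_w+γ'h₂) = 29.74 kPa.
P₁ = ½(13.59+20.24)×1.2 = 20.29; P₂ = ½(20.24+29.74)×3.0 = 74.96; P_w = ½γ_w h₂² = 44.14.
Total = 20.29+74.96+44.14 = 139.4 kN/m.

139 kN/m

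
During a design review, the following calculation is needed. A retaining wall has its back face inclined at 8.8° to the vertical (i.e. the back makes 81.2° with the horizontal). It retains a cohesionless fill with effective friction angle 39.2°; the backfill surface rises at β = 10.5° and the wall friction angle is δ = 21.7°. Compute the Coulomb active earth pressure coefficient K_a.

0.307

K_a = sin²(α+φ) / [sin²α · sin(α−δ) · (1 + √{sin(φ+δ)sin(φ−β) / (sin(α−δ)sin(α+β))})²].
With α = 81.2°, φ = 39.2°, δ = 21.7°, β = 10.5°: K_a = 0.3066.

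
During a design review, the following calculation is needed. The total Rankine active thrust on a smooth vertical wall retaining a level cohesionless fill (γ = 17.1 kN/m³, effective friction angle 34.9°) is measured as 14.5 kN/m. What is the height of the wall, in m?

2.50 m

K_a = 0.2721. P_a = ½ K_a γ H² ⇒ H = √(2P_a/(K_a γ)).
H = √(2×14.5/(0.2721×17.1)) = 2.496 m.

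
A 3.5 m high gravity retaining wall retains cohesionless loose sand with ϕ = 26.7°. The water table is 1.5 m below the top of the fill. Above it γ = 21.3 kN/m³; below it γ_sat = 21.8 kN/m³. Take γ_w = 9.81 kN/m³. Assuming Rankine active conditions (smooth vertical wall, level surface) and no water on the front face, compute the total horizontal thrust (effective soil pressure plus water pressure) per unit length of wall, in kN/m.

K_a = tan²(45° − φ/2) = 0.3800.
γ' = 21.8 − 9.81 = 11.99 kN/m³. Depth below WT = 2.0 m.
σ'_h at WT = K_a γ d_w = 12.14 kPa; at base = 12.14 + K_a γ' × 2.0 = 21.25 kPa.
P₁ (0–1.5 m) = ½×12.14×1.5 = 9.105. P₂ (1.5–3.5 m) = ½(12.14+21.25)×2.0 = 33.39.
P_w = ½ γ_w h₂² = 0.5×9.81×2.0² = 19.62. Total = 9.105+33.39+19.62 = 62.12 kN/m.

62.1 kN/m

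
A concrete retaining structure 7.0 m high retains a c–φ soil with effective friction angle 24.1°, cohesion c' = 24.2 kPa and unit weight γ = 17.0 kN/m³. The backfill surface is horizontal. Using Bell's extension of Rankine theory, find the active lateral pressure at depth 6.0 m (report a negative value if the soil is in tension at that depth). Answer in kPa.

K_a = (1 − sin φ)/(1 + sin φ) = 0.4201.
σ_a = K_a γ z − 2c√K_a = 0.4201×17.0×6.0 − 2×24.2×0.6482 = 11.48 kPa.

11.5 kPa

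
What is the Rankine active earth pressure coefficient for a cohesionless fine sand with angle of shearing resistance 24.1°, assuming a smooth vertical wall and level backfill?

K_a = (1 − sin φ)/(1 + sin φ) = (1 − sin 24.1°)/(1 + sin 24.1°) = 0.4201.

0.420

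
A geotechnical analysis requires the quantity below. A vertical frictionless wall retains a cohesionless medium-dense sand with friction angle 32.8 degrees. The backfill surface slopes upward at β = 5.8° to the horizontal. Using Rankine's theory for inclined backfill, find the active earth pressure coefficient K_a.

K_a = cos β · (cos β − √(cos²β − cos²φ)) / (cos β + √(cos²β − cos²φ)).
cos β = 0.9949, cos φ = 0.8406, √(cos²β − cos²φ) = 0.5322.
K_a = 0.9949 × (0.9949 − 0.5322)/(0.9949 + 0.5322) = 0.3014.

0.301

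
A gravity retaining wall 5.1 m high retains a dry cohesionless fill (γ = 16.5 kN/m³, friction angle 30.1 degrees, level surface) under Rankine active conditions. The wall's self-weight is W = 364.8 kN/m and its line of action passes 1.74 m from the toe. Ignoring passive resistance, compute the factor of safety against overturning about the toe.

K_a = tan²(45° − 30.1°/2) = 0.3320.
P_a = ½K_aγH² = 0.5×0.3320×16.5×5.1² = 71.24 kN/m, acting at H/3 = 1.700 m above the base.
Overturning moment M_o = P_a × H/3 = 71.24 × 1.700 = 121.1.
Resisting moment M_r = W × 1.74 = 364.8 × 1.74 = 634.8.
FS_overturning = M_r/M_o = 634.8/121.1 = 5.241.

5.24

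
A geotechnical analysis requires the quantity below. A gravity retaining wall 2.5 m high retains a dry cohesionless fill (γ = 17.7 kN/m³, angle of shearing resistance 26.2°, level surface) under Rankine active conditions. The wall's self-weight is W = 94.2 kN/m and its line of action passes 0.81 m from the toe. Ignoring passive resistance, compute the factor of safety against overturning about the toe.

K_a = tan²(45° − 26.2°/2) = 0.3874.
P_a = ½K_aγH² = 0.5×0.3874×17.7×2.5² = 21.43 kN/m, acting at H/3 = 0.8333 m above the base.
Overturning moment M_o = P_a × H/3 = 21.43 × 0.8333 = 17.86.
Resisting moment M_r = W × 0.81 = 94.2 × 0.81 = 76.30.
FS_overturning = M_r/M_o = 76.30/17.86 = 4.273.

4.27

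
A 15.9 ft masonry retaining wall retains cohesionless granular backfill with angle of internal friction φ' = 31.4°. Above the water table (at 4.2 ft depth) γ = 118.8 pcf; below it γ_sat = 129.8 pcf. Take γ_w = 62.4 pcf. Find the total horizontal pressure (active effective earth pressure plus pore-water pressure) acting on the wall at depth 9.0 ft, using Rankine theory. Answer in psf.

559 psf

K_a = (1 − sin φ)/(1 + sin φ) = 0.3149.
γ' = 129.8 − 62.4 = 67.40 pcf.
Effective vertical stress at 9.0 ft: σ'_v = 118.8×4.2 + 67.40×4.80 = 822.5 psf.
σ'_h = K_a σ'_v = 0.3149 × 822.5 = 259.0 psf; u = γ_w × 4.80 = 299.5 psf.
Total σ_h = 259.0 + 299.5 = 558.5 psf.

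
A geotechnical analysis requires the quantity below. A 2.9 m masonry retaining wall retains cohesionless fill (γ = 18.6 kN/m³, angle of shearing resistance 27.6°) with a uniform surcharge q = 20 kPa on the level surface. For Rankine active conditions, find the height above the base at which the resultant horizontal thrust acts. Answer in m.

1.17 m

K_a = 0.3668.
Triangular part P₁ = ½K_aγH² = 28.69 at H/3 = 0.9667 m; rectangular part P₂ = K_a q H = 21.27 at H/2 = 1.450 m.
ȳ = (P₁·0.9667 + P₂·1.450)/(P₁+P₂) = 1.172 m.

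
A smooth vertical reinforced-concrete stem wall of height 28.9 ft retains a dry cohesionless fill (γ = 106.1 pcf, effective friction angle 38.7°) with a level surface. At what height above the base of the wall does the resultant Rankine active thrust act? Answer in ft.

9.63 ft

K_a = 0.2306.
The pressure distribution is triangular, so the resultant acts at H/3 above the base = 28.9/3 = 9.633 ft.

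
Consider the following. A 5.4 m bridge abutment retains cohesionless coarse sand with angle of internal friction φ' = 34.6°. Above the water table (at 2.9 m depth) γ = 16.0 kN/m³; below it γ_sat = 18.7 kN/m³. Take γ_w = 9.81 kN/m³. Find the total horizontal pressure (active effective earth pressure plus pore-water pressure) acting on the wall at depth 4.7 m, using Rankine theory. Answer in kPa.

K_a = (1 − sin φ)/(1 + sin φ) = 0.2756.
γ' = 18.7 − 9.81 = 8.890 kN/m³.
Effective vertical stress at 4.7 m: σ'_v = 16.0×2.9 + 8.890×1.80 = 62.40 kPa.
σ'_h = K_a σ'_v = 0.2756 × 62.40 = 17.20 kPa; u = γ_w × 1.80 = 17.66 kPa.
Total σ_h = 17.20 + 17.66 = 34.86 kPa.

34.9 kPa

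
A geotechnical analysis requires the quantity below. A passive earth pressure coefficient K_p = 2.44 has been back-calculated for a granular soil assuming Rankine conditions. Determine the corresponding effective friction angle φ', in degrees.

24.7°

K_p = (1+sin φ)/(1−sin φ) ⇒ sin φ = (K_p − 1)/(K_p + 1) = 0.4186.
φ = arcsin(0.4186) = 24.75°.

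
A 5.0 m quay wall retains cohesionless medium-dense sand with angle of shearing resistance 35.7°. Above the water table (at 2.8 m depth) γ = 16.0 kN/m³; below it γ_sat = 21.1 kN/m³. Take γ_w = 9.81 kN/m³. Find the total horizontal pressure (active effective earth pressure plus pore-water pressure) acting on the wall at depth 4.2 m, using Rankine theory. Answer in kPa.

K_a = (1 − sin φ)/(1 + sin φ) = 0.2630.
γ' = 21.1 − 9.81 = 11.29 kN/m³.
Effective vertical stress at 4.2 m: σ'_v = 16.0×2.8 + 11.29×1.40 = 60.61 kPa.
σ'_h = K_a σ'_v = 0.2630 × 60.61 = 15.94 kPa; u = γ_w × 1.40 = 13.73 kPa.
Total σ_h = 15.94 + 13.73 = 29.67 kPa.

29.7 kPa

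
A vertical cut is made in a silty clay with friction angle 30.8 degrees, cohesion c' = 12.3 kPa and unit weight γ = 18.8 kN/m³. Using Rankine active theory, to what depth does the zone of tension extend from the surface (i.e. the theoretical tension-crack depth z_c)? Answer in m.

2.30 m

K_a = tan²(45° − 30.8°/2) = 0.3227; √K_a = 0.5681.
The active pressure is zero where K_a γ z = 2c√K_a, so z_c = 2c/(γ√K_a) = 2×12.3/(18.8×0.5681) = 2.303 m.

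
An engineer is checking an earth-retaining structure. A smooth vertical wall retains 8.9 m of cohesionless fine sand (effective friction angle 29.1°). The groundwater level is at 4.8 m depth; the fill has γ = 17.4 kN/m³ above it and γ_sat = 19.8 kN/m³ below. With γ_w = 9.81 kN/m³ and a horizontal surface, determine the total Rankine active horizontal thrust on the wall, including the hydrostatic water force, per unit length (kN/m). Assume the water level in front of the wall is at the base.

K_a = tan²(45° − φ/2) = 0.3456.
γ' = 19.8 − 9.81 = 9.990 kN/m³. Depth below WT = 4.1 m.
σ'_h at WT = K_a γ d_w = 28.86 kPa; at base = 28.86 + K_a γ' × 4.1 = 43.02 kPa.
P₁ (0–4.8 m) = ½×28.86×4.8 = 69.27. P₂ (4.8–8.9 m) = ½(28.86+43.02)×4.1 = 147.4.
P_w = ½ γ_w h₂² = 0.5×9.81×4.1² = 82.45. Total = 69.27+147.4+82.45 = 299.1 kN/m.

299 kN/m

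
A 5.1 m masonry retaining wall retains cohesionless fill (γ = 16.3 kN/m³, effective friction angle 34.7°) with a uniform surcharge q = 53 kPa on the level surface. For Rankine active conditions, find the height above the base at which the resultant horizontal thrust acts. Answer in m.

2.18 m

K_a = 0.2745.
Triangular part P₁ = ½K_aγH² = 58.18 at H/3 = 1.700 m; rectangular part P₂ = K_a q H = 74.19 at H/2 = 2.550 m.
ȳ = (P₁·1.700 + P₂·2.550)/(P₁+P₂) = 2.176 m.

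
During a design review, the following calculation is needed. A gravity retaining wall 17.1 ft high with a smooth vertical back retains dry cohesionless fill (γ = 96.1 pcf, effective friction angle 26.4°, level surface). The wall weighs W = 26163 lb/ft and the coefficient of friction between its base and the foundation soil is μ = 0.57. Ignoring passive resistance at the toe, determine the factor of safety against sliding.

K_a = tan²(45° − 26.4°/2) = 0.3844.
P_a = ½K_aγH² = 0.5×0.3844×96.1×17.1² = 5401 lb/ft, acting at H/3 = 5.700 ft above the base.
FS_sliding = μW / P_a = 0.57×26163 / 5401 = 2.761.

2.76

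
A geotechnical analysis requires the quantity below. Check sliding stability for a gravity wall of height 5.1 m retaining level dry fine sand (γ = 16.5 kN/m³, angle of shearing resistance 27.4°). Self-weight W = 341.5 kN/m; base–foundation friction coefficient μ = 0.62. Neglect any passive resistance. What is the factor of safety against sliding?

K_a = tan²(45° − 27.4°/2) = 0.3697.
P_a = ½K_aγH² = 0.5×0.3697×16.5×5.1² = 79.33 kN/m, acting at H/3 = 1.700 m above the base.
FS_sliding = μW / P_a = 0.62×341.5 / 79.33 = 2.669.

2.67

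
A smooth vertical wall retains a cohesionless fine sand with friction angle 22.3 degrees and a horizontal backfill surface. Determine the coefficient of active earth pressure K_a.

K_a = tan²(45° − φ/2) = tan²(33.85°) = 0.4498.

0.450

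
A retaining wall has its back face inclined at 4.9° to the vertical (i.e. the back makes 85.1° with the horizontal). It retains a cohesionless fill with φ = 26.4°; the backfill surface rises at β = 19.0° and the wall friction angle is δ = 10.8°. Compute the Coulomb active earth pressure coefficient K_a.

K_a = sin²(α+φ) / [sin²α · sin(α−δ) · (1 + √{sin(φ+δ)sin(φ−β) / (sin(α−δ)sin(α+β))})²].
With α = 85.1°, φ = 26.4°, δ = 10.8°, β = 19.0°: K_a = 0.5454.

0.545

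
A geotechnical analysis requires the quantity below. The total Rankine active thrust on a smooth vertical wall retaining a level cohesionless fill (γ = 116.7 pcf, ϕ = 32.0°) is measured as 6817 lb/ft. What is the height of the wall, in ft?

19.5 ft

K_a = 0.3073. P_a = ½ K_a γ H² ⇒ H = √(2P_a/(K_a γ)).
H = √(2×6817/(0.3073×116.7)) = 19.50 ft.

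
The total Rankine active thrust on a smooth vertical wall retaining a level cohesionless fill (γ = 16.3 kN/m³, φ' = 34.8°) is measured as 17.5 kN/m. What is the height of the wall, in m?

2.80 m

K_a = 0.2733. P_a = ½ K_a γ H² ⇒ H = √(2P_a/(K_a γ)).
H = √(2×17.5/(0.2733×16.3)) = 2.803 m.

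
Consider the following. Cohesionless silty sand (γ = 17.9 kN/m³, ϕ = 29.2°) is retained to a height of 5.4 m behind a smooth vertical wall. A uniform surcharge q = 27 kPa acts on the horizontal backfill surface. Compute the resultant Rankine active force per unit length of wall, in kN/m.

140 kN/m

K_a = tan²(45° − φ/2) = 0.3442.
Soil triangle: ½ K_a γ H² = 0.5×0.3442×17.9×5.4² = 89.83 kN/m.
Surcharge rectangle: K_a q H = 0.3442×27×5.4 = 50.19 kN/m.
Total = 89.83 + 50.19 = 140.0 kN/m.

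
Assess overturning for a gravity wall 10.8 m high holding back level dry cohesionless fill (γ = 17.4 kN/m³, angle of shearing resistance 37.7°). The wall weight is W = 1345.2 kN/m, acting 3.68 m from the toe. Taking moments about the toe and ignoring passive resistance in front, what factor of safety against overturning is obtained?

5.62

K_a = tan²(45° − 37.7°/2) = 0.2411.
P_a = ½K_aγH² = 0.5×0.2411×17.4×10.8² = 244.6 kN/m, acting at H/3 = 3.600 m above the base.
Overturning moment M_o = P_a × H/3 = 244.6 × 3.600 = 880.6.
Resisting moment M_r = W × 3.68 = 1345.2 × 3.68 = 4950.
FS_overturning = M_r/M_o = 4950/880.6 = 5.621.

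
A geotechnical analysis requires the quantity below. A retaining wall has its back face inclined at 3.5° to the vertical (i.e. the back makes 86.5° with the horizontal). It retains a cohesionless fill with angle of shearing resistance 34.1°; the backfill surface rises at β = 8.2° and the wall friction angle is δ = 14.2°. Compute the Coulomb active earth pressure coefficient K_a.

0.310

K_a = sin²(α+φ) / [sin²α · sin(α−δ) · (1 + √{sin(φ+δ)sin(φ−β) / (sin(α−δ)sin(α+β))})²].
With α = 86.5°, φ = 34.1°, δ = 14.2°, β = 8.2°: K_a = 0.3103.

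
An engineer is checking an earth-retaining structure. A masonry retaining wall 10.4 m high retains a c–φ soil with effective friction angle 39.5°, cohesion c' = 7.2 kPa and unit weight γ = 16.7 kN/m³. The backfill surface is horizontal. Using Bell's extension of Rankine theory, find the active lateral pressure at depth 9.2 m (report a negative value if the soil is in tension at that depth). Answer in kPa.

27.4 kPa

K_a = (1 − sin φ)/(1 + sin φ) = 0.2224.
σ_a = K_a γ z − 2c√K_a = 0.2224×16.7×9.2 − 2×7.2×0.4716 = 27.38 kPa.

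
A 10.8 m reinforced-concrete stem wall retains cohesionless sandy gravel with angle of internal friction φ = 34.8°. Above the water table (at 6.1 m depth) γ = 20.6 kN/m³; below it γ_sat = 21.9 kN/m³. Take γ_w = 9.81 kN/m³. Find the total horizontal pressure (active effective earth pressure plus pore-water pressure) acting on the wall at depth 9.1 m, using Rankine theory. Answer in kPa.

K_a = (1 − sin φ)/(1 + sin φ) = 0.2733.
γ' = 21.9 − 9.81 = 12.09 kN/m³.
Effective vertical stress at 9.1 m: σ'_v = 20.6×6.1 + 12.09×3.00 = 161.9 kPa.
σ'_h = K_a σ'_v = 0.2733 × 161.9 = 44.26 kPa; u = γ_w × 3.00 = 29.43 kPa.
Total σ_h = 44.26 + 29.43 = 73.69 kPa.

73.7 kPa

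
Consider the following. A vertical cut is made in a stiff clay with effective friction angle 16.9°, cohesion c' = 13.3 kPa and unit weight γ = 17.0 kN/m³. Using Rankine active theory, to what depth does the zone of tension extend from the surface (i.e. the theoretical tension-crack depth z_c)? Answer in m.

K_a = tan²(45° − 16.9°/2) = 0.5495; √K_a = 0.7413.
The active pressure is zero where K_a γ z = 2c√K_a, so z_c = 2c/(γ√K_a) = 2×13.3/(17.0×0.7413) = 2.111 m.

2.11 m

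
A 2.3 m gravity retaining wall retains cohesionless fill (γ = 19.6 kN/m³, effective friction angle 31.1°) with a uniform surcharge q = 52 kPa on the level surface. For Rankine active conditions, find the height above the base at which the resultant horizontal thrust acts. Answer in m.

K_a = 0.3188.
Triangular part P₁ = ½K_aγH² = 16.53 at H/3 = 0.7667 m; rectangular part P₂ = K_a q H = 38.13 at H/2 = 1.150 m.
ȳ = (P₁·0.7667 + P₂·1.150)/(P₁+P₂) = 1.034 m.

1.03 m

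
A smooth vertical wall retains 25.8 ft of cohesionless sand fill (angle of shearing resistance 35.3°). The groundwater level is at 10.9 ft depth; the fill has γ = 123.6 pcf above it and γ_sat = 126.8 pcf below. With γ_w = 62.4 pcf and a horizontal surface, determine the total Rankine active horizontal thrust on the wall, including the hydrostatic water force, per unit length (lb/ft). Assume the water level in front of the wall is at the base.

K_a = tan²(45° − φ/2) = 0.2675.
γ' = 126.8 − 62.4 = 64.40 pcf. Depth below WT = 14.9 ft.
σ'_h at WT = K_a γ d_w = 360.4 psf; at base = 360.4 + K_a γ' × 14.9 = 617.2 psf.
P₁ (0–10.9 ft) = ½×360.4×10.9 = 1964. P₂ (10.9–25.8 ft) = ½(360.4+617.2)×14.9 = 7283.
P_w = ½ γ_w h₂² = 0.5×62.4×14.9² = 6927. Total = 1964+7283+6927 = 16170 lb/ft.

16200 lb/ft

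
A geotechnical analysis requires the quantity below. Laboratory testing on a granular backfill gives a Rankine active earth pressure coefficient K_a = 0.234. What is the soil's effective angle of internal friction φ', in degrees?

38.4°

K_a = tan²(45° − φ/2) ⇒ 45° − φ/2 = arctan(√0.234) = 25.81°.
φ = 2(45° − 25.81°) = 38.37°.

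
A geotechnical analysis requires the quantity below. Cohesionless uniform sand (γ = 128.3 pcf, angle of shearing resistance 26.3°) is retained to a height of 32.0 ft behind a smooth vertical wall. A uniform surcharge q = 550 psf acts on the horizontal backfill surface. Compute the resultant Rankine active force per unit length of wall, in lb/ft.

32100 lb/ft

K_a = tan²(45° − φ/2) = 0.3859.
Soil triangle: ½ K_a γ H² = 0.5×0.3859×128.3×32.0² = 25350 lb/ft.
Surcharge rectangle: K_a q H = 0.3859×550×32.0 = 6792 lb/ft.
Total = 25350 + 6792 = 32140 lb/ft.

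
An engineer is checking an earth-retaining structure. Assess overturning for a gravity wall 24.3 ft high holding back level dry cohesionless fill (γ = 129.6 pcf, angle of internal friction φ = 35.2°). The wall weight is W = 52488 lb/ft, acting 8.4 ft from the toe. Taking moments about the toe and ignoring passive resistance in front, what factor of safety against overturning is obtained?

K_a = tan²(45° − 35.2°/2) = 0.2687.
P_a = ½K_aγH² = 0.5×0.2687×129.6×24.3² = 10280 lb/ft, acting at H/3 = 8.100 ft above the base.
Overturning moment M_o = P_a × H/3 = 10280 × 8.100 = 83280.
Resisting moment M_r = W × 8.4 = 52488 × 8.4 = 440900.
FS_overturning = M_r/M_o = 440900/83280 = 5.294.

5.29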